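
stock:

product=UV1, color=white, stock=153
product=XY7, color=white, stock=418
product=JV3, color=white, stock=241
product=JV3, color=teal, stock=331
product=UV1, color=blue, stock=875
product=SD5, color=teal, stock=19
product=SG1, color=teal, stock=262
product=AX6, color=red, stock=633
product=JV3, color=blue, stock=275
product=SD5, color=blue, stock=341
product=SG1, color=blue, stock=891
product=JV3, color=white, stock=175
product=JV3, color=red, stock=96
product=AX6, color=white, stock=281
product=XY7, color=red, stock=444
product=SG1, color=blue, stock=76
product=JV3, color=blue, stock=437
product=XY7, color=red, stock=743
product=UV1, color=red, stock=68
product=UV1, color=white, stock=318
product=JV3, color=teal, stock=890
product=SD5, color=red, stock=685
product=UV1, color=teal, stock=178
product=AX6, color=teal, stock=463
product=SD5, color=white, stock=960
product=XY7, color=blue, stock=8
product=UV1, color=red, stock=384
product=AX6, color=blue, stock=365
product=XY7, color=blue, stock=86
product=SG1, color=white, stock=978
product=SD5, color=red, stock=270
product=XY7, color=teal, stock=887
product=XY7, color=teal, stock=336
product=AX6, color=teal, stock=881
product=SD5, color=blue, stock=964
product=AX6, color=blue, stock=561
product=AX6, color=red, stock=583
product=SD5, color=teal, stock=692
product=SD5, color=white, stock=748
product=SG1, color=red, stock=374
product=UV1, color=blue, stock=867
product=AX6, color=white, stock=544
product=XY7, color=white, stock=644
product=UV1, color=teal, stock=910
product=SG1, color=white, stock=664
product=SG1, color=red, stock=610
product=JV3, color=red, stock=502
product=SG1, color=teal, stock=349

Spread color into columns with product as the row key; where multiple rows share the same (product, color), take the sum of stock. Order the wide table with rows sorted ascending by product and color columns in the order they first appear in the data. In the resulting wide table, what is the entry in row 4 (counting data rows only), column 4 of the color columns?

With rows sorted ascending by product, row 4 is product=SG1. color columns in first-appearance order: white, teal, blue, red; column 4 is red.
Long rows with product=SG1, color=red: 374 + 610 = 984.

984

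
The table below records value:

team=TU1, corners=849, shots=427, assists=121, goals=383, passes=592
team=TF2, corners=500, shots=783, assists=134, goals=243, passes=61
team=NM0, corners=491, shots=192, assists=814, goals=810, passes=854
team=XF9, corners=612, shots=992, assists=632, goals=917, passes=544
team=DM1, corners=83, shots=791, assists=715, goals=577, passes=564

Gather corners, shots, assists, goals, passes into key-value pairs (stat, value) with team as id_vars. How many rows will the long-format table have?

25

5 team values × 5 melted columns = 25 rows.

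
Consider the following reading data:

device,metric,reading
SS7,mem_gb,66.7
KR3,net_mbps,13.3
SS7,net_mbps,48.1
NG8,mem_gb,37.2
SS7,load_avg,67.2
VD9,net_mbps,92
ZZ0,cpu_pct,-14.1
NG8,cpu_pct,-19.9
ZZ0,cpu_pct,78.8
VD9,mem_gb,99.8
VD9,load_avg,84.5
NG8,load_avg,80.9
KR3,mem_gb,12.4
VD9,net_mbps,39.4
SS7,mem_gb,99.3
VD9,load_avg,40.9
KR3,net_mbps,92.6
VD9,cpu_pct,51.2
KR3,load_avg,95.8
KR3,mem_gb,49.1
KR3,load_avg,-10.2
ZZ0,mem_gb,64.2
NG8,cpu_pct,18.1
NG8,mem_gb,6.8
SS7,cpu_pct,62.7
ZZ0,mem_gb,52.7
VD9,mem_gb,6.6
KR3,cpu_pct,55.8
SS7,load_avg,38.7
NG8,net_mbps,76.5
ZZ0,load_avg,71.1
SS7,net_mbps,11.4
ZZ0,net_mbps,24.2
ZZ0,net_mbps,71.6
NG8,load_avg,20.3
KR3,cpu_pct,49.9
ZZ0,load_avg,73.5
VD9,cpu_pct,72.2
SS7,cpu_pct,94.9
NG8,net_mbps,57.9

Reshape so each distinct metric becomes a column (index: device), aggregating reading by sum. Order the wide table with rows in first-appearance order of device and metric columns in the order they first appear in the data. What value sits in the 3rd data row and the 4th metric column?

-1.8

With rows in first-appearance order of device, row 3 is device=NG8. metric columns in first-appearance order: mem_gb, net_mbps, load_avg, cpu_pct; column 4 is cpu_pct.
Long rows with device=NG8, metric=cpu_pct: -19.9 + 18.1 = -1.8.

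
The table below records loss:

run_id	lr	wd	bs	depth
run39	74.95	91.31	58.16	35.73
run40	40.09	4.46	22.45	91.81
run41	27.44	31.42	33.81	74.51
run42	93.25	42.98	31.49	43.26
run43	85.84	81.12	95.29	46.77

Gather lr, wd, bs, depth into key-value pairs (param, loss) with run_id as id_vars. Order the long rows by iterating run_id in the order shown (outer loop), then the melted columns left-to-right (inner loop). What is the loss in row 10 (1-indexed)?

31.42

20 rows total (5 × 4). Row 10: index ⌊(10-1)/4⌋ = 2 into run_id → run41; (10-1) mod 4 = 1 into the melted columns → wd.
So row 10 is (run41, wd, 31.42); loss = 31.42.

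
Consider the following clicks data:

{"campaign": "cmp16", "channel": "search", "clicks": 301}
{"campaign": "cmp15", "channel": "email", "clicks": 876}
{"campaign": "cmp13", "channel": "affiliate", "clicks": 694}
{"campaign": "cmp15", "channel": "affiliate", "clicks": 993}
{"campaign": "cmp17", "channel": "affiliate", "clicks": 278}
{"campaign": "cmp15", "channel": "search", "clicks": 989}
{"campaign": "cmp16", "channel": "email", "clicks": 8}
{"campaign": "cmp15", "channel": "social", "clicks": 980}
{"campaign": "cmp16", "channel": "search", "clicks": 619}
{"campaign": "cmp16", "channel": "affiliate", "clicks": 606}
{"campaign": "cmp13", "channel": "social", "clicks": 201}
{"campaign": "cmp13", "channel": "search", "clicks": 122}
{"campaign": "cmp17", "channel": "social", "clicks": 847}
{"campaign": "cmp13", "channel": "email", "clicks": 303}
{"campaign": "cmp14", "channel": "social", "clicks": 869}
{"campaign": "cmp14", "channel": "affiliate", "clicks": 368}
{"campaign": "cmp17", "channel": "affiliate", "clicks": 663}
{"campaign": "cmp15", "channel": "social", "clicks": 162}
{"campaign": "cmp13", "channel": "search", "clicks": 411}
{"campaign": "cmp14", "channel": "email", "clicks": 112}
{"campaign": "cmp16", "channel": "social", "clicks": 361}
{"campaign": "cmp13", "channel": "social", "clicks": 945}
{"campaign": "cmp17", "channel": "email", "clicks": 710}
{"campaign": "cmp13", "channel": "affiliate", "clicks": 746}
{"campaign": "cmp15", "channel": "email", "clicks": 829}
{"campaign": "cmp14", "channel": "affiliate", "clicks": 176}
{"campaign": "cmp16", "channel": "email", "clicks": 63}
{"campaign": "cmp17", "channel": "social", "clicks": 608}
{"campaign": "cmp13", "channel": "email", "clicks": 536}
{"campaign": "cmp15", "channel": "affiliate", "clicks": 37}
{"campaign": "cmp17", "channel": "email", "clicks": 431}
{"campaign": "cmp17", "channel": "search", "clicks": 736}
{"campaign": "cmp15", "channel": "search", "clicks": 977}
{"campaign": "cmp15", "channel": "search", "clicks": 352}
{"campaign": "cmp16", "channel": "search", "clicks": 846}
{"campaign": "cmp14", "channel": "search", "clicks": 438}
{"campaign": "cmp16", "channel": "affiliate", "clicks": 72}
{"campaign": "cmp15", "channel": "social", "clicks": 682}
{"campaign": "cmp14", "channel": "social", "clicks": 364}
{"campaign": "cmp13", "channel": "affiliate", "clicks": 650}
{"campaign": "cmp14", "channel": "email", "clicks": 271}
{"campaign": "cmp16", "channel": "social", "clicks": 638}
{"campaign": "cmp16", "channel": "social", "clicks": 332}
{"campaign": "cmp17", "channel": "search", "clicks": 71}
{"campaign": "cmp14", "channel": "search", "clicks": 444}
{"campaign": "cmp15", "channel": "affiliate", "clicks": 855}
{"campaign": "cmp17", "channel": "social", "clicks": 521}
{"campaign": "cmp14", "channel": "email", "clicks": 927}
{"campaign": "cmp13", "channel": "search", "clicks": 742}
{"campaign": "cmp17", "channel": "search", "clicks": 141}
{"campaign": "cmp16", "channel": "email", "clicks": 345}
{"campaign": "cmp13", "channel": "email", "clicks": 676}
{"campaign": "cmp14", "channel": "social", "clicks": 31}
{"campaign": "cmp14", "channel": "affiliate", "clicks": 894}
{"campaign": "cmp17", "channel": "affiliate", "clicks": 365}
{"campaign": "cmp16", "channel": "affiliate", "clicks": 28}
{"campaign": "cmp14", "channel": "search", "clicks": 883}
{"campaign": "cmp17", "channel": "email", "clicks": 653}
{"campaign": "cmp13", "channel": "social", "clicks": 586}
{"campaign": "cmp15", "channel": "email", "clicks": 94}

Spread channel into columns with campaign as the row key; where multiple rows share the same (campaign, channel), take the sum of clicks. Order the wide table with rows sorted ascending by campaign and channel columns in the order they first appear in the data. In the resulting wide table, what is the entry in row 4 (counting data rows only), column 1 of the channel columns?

With rows sorted ascending by campaign, row 4 is campaign=cmp16. channel columns in first-appearance order: search, email, affiliate, social; column 1 is search.
Long rows with campaign=cmp16, channel=search: 301 + 619 + 846 = 1766.

1766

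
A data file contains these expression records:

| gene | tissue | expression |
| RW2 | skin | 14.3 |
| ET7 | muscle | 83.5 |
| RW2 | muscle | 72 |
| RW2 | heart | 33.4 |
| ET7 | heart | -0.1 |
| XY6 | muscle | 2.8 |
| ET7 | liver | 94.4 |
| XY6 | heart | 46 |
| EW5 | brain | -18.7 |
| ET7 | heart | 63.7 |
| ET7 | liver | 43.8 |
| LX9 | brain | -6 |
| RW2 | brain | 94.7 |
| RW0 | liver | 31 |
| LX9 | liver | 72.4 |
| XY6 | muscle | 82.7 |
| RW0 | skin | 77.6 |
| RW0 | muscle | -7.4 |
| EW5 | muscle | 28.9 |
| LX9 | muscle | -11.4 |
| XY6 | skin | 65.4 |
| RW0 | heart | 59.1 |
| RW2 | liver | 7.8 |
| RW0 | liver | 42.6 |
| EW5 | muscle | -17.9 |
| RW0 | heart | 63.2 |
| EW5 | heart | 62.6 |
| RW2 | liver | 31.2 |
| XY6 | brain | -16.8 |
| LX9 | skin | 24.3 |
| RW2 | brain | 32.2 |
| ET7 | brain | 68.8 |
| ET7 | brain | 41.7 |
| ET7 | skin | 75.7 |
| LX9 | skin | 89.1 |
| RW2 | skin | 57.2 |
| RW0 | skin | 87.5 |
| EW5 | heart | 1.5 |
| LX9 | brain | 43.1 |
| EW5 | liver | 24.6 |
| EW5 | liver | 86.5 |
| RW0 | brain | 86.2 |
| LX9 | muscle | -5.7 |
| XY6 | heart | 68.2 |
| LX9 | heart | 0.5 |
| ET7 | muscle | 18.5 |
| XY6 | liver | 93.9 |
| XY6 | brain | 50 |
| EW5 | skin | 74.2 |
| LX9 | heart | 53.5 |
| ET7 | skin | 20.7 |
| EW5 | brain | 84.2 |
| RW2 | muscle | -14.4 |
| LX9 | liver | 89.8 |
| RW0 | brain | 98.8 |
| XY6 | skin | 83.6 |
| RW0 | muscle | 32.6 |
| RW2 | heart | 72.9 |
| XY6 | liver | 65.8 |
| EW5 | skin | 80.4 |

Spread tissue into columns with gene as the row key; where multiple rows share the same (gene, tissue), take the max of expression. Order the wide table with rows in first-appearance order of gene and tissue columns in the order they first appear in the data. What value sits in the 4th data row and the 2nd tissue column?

With rows in first-appearance order of gene, row 4 is gene=EW5. tissue columns in first-appearance order: skin, muscle, heart, liver, brain; column 2 is muscle.
Long rows with gene=EW5, tissue=muscle: max(28.9, -17.9) = 28.9.

28.9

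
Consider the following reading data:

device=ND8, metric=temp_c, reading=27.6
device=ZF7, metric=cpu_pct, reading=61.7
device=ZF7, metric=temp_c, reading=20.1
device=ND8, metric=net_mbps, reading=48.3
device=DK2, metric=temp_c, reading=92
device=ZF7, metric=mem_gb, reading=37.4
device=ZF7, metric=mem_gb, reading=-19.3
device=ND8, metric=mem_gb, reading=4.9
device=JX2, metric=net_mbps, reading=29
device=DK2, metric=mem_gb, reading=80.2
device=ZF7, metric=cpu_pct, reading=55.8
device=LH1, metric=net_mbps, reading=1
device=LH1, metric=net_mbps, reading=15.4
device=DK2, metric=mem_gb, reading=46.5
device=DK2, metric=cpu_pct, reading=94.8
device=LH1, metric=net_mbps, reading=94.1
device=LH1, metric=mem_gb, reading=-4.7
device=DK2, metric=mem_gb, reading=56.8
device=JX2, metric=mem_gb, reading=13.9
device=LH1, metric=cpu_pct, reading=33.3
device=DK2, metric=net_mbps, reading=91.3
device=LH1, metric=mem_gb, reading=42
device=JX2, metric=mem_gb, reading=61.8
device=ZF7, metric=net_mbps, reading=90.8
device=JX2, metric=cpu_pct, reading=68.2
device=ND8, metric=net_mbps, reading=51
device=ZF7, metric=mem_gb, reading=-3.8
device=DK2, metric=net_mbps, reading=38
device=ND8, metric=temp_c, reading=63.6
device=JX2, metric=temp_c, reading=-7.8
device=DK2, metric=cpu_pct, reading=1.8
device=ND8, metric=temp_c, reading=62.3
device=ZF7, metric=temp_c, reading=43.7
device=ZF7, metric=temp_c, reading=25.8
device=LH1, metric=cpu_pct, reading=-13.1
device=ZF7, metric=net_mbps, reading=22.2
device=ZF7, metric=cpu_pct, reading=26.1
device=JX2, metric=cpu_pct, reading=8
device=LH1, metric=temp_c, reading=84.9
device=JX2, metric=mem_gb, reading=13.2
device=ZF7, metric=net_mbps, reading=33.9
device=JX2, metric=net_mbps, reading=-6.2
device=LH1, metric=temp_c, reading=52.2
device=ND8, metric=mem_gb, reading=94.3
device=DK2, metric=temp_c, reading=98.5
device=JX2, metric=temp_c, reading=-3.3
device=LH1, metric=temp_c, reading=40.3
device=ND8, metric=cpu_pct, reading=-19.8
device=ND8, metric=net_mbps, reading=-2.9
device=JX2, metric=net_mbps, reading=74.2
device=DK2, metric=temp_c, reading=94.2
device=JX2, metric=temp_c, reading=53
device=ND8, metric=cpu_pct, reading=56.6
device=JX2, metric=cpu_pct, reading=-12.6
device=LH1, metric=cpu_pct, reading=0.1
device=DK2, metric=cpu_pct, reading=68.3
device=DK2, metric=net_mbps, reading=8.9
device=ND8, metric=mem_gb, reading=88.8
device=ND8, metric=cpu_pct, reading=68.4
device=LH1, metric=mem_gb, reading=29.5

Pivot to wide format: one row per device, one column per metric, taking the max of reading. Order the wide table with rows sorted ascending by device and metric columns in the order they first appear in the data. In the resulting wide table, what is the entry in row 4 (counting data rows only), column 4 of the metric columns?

94.3

With rows sorted ascending by device, row 4 is device=ND8. metric columns in first-appearance order: temp_c, cpu_pct, net_mbps, mem_gb; column 4 is mem_gb.
Long rows with device=ND8, metric=mem_gb: max(4.9, 94.3, 88.8) = 94.3.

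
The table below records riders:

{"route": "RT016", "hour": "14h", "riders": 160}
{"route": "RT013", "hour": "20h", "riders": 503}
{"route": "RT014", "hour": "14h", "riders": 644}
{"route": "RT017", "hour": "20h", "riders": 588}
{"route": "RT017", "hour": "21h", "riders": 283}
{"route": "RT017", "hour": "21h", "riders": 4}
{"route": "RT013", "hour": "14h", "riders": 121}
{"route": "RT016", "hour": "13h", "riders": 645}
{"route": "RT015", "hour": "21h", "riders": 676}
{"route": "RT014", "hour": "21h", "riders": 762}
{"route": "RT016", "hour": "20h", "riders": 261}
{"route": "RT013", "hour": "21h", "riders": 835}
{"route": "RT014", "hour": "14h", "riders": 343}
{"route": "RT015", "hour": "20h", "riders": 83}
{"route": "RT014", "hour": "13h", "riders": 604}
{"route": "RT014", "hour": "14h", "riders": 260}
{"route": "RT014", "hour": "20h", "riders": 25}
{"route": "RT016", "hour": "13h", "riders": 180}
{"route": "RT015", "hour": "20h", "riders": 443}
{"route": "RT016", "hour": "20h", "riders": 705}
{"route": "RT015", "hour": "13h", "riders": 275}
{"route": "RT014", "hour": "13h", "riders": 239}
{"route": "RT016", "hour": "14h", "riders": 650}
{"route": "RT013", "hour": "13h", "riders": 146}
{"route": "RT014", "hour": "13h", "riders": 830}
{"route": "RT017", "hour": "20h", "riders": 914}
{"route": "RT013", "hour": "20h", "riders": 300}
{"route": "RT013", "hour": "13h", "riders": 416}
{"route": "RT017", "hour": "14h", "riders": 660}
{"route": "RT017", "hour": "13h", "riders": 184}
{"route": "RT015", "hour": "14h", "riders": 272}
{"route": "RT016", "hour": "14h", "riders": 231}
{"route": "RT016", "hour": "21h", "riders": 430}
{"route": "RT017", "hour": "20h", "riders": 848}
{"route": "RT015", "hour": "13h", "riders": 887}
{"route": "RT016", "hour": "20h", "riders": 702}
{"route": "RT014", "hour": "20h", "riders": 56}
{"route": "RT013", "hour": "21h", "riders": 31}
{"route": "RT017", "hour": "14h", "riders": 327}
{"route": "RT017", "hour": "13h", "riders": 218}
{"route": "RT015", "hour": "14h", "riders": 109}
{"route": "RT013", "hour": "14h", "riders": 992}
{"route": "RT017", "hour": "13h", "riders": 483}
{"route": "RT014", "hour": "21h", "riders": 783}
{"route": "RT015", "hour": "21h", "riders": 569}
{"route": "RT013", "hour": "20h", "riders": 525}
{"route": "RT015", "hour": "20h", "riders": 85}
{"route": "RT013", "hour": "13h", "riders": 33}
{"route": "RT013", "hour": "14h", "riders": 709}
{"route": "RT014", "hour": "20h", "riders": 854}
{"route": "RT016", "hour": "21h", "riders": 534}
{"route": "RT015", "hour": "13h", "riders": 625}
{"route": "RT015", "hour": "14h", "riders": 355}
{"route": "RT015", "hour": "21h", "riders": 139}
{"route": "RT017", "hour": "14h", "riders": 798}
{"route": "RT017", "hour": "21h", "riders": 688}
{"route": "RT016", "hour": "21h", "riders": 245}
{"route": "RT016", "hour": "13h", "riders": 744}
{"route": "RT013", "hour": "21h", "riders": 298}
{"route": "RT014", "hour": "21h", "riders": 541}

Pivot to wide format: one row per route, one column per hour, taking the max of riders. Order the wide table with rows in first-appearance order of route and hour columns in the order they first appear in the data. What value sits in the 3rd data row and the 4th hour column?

With rows in first-appearance order of route, row 3 is route=RT014. hour columns in first-appearance order: 14h, 20h, 21h, 13h; column 4 is 13h.
Long rows with route=RT014, hour=13h: max(604, 239, 830) = 830.

830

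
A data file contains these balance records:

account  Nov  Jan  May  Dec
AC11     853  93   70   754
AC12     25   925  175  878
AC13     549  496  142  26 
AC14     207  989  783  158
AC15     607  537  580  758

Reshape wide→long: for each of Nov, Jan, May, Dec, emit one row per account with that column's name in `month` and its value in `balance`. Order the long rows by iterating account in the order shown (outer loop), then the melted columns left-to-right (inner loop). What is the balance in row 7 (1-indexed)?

20 rows total (5 × 4). Row 7: index ⌊(7-1)/4⌋ = 1 into account → AC12; (7-1) mod 4 = 2 into the melted columns → May.
So row 7 is (AC12, May, 175); balance = 175.

175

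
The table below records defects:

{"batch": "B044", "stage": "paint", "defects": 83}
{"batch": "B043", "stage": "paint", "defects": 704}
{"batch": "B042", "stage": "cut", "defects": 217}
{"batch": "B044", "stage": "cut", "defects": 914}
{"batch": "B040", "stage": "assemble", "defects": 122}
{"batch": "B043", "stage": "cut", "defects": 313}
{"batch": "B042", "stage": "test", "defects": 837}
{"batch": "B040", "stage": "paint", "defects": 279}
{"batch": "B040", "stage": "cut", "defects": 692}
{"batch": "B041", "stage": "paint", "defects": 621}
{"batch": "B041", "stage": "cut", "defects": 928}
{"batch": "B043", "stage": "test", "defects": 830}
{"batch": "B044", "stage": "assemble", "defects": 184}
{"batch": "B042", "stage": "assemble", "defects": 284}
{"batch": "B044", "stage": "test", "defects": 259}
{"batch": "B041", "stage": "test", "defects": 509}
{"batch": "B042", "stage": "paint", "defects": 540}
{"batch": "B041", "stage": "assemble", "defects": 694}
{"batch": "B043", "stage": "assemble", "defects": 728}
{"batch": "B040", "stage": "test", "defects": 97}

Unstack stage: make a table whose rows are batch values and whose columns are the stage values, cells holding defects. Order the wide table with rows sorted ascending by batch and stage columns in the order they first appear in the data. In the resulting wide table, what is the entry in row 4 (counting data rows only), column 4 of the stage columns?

830

With rows sorted ascending by batch, row 4 is batch=B043. stage columns in first-appearance order: paint, cut, assemble, test; column 4 is test.
Long rows with batch=B043, stage=test: defects = 830.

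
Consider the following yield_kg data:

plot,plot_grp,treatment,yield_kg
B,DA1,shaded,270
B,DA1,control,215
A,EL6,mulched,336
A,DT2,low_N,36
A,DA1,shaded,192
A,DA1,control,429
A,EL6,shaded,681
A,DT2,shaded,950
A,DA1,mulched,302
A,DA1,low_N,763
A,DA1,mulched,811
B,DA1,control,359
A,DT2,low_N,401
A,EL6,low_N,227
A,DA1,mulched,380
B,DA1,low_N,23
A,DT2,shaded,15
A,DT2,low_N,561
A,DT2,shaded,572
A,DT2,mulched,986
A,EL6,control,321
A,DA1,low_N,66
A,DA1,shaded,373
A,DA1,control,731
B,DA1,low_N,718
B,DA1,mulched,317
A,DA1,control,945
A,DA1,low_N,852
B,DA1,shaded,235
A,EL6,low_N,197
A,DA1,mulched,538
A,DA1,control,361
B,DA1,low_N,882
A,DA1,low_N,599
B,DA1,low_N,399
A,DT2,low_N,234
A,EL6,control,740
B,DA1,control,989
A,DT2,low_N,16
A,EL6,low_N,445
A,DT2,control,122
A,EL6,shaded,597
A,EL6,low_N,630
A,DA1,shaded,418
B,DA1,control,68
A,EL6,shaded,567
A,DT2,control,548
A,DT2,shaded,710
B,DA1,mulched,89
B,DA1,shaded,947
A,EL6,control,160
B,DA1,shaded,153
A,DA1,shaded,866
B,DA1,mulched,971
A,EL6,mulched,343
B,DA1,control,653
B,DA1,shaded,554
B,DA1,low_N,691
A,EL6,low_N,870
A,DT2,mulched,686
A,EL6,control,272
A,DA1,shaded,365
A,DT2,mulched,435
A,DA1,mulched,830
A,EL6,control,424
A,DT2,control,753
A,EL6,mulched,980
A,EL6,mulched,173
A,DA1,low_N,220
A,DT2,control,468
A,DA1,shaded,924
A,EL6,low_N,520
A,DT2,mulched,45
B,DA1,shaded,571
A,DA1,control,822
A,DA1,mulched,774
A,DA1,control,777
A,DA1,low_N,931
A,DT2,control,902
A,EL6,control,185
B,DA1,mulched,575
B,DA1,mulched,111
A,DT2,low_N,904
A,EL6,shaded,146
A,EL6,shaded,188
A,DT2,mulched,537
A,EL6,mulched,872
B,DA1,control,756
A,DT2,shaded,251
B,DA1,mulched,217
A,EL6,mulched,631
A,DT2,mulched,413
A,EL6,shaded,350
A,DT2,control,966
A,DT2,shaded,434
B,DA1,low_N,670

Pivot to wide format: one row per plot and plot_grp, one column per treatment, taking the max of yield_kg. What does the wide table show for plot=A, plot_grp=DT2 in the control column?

966

Rows with plot=A, plot_grp=DT2 and treatment=control: yield_kg values are 122, 548, 753, 468, 902, 966.
max(122, 548, 753, 468, 902, 966) = 966.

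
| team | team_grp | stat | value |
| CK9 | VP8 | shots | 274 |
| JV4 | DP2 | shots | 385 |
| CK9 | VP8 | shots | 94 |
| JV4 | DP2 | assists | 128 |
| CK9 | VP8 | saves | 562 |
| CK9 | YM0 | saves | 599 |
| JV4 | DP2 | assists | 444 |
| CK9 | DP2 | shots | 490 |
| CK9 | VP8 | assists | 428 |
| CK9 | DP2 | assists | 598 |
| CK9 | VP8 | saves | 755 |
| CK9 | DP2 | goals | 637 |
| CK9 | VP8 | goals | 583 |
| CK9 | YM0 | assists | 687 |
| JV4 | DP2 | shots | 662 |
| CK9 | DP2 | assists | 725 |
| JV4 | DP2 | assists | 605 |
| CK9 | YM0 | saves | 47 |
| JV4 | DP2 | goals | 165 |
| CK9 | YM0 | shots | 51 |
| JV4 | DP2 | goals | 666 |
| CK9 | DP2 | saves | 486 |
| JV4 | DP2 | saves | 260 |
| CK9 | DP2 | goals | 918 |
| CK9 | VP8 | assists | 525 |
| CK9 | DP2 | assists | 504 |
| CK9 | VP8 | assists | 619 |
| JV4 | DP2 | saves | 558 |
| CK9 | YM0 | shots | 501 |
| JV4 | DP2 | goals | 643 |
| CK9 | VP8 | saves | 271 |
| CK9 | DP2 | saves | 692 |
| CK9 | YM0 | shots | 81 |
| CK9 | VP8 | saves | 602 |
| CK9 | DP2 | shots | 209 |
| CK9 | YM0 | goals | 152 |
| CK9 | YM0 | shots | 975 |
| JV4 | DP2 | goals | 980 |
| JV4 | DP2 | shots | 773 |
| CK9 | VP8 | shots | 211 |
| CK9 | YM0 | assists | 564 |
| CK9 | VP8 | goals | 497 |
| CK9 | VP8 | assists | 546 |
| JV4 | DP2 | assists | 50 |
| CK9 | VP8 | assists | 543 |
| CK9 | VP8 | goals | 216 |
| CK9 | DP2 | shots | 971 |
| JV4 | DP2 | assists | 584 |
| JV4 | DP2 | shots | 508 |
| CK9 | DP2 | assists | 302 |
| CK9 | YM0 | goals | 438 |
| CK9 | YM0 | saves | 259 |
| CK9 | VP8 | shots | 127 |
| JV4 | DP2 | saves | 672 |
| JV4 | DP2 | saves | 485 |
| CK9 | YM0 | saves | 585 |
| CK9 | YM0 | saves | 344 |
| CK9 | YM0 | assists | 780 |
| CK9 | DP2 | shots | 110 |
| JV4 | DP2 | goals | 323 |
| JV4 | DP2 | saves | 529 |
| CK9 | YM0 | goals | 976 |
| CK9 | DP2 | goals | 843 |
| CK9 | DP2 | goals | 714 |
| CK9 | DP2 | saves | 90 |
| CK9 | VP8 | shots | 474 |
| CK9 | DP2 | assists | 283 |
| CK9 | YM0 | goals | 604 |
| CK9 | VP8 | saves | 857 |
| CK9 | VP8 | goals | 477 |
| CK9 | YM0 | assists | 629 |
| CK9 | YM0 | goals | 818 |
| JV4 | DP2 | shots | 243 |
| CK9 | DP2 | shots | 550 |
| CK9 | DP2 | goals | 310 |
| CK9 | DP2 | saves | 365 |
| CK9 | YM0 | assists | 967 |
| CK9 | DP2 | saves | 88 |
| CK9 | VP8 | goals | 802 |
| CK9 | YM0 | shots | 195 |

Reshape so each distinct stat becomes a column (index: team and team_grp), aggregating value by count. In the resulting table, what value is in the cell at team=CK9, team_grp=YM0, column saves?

5

Rows with team=CK9, team_grp=YM0 and stat=saves: value values are 599, 47, 259, 585, 344.
5 rows match — count = 5.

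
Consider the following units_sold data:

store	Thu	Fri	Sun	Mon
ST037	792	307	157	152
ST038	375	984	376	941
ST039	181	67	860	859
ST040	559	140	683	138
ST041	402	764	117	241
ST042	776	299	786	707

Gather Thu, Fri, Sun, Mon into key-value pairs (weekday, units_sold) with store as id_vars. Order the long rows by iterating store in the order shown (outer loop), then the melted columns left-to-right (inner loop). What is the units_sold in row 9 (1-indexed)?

24 rows total (6 × 4). Row 9: index ⌊(9-1)/4⌋ = 2 into store → ST039; (9-1) mod 4 = 0 into the melted columns → Thu.
So row 9 is (ST039, Thu, 181); units_sold = 181.

181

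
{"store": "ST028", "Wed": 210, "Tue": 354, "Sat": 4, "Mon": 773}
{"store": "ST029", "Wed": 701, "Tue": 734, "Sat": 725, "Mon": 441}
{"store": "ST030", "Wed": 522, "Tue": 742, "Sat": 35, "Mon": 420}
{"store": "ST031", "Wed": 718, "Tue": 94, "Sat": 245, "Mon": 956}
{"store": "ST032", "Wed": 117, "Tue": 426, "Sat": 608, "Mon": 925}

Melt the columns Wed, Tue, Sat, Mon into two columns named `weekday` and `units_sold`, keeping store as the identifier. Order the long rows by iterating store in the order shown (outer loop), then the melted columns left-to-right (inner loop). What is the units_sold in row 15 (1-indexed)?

245

20 rows total (5 × 4). Row 15: index ⌊(15-1)/4⌋ = 3 into store → ST031; (15-1) mod 4 = 2 into the melted columns → Sat.
So row 15 is (ST031, Sat, 245); units_sold = 245.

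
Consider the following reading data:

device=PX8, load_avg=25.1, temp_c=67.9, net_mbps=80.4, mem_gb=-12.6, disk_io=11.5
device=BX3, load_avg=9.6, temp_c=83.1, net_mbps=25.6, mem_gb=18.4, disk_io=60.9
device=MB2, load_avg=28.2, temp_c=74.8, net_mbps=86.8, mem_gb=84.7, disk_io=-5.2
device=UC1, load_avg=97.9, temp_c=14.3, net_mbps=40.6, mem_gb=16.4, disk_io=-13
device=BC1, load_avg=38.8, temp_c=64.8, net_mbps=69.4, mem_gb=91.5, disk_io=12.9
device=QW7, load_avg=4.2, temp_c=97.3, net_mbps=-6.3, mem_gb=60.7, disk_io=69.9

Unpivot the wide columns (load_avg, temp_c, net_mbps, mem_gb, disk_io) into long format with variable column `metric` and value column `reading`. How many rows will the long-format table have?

6 device values × 5 melted columns = 30 rows.

30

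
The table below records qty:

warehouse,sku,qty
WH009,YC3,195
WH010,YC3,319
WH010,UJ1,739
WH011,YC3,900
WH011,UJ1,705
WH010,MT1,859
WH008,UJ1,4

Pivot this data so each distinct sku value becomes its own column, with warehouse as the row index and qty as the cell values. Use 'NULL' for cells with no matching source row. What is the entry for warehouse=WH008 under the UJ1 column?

4

The long row with warehouse=WH008, sku=UJ1 has qty=4.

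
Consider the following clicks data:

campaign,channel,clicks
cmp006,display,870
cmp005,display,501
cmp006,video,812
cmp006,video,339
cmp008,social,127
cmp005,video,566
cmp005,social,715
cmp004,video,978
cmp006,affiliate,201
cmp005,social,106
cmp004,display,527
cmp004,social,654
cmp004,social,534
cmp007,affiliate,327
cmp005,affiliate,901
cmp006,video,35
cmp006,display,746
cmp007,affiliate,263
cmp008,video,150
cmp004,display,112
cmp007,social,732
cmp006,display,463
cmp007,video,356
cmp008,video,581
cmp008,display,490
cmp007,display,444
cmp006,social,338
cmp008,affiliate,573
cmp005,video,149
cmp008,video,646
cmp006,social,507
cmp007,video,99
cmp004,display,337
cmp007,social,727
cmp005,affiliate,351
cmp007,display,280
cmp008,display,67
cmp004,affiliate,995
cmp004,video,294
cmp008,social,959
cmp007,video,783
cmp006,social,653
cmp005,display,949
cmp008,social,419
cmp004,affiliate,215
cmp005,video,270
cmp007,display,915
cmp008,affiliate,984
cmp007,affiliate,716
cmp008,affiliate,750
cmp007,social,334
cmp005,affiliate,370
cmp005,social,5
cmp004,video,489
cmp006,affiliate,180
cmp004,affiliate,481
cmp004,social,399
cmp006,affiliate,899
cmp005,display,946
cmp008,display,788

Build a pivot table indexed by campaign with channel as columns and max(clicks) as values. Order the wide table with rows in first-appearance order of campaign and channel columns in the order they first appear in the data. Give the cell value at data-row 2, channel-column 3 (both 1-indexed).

715

With rows in first-appearance order of campaign, row 2 is campaign=cmp005. channel columns in first-appearance order: display, video, social, affiliate; column 3 is social.
Long rows with campaign=cmp005, channel=social: max(715, 106, 5) = 715.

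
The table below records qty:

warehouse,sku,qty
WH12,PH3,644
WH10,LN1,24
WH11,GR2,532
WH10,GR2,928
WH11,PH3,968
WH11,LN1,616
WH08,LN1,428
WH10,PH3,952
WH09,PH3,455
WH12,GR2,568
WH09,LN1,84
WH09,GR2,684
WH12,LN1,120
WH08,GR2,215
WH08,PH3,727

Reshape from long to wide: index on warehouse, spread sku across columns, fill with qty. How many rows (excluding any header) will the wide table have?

5 distinct warehouse values → 5 rows.

5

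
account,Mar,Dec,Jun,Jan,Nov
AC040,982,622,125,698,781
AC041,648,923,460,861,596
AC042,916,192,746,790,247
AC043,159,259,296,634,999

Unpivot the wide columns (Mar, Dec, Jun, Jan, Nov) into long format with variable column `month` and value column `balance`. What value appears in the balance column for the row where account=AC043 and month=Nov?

999

Unpivoting turns each (account, wide-column) pair into one long row.
The wide cell at row AC043, column Nov holds 999, so the long row (AC043, Nov) has balance=999.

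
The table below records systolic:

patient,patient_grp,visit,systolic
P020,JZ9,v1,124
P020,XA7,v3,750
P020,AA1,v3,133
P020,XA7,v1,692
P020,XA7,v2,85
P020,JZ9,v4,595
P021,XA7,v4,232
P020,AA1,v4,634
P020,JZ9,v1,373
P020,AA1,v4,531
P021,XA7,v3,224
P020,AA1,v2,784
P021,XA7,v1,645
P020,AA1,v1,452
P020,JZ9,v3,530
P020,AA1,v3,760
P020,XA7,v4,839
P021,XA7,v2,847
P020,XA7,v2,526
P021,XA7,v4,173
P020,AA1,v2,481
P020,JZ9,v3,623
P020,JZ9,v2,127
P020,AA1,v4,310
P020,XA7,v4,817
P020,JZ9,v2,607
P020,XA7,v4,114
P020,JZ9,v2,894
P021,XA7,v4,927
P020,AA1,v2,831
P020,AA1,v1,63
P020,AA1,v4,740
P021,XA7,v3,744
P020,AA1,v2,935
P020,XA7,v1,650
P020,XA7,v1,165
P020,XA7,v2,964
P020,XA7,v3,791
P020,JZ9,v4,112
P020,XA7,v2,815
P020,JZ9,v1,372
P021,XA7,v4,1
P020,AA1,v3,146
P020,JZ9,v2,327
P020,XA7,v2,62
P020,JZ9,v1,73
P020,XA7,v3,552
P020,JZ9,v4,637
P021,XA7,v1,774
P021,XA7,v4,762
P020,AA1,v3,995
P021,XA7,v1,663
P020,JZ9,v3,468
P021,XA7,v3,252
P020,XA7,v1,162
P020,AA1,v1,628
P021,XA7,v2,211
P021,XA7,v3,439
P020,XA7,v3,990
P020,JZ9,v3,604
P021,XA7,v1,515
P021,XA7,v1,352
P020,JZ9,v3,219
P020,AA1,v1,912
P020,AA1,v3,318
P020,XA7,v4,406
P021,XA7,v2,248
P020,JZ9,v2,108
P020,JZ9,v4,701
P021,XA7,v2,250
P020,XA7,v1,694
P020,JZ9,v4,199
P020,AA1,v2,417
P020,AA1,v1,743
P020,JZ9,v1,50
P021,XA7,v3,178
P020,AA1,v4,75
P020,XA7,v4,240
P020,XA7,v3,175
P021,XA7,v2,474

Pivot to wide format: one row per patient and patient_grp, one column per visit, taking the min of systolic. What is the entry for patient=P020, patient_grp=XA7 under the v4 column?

Rows with patient=P020, patient_grp=XA7 and visit=v4: systolic values are 839, 817, 114, 406, 240.
min(839, 817, 114, 406, 240) = 114.

114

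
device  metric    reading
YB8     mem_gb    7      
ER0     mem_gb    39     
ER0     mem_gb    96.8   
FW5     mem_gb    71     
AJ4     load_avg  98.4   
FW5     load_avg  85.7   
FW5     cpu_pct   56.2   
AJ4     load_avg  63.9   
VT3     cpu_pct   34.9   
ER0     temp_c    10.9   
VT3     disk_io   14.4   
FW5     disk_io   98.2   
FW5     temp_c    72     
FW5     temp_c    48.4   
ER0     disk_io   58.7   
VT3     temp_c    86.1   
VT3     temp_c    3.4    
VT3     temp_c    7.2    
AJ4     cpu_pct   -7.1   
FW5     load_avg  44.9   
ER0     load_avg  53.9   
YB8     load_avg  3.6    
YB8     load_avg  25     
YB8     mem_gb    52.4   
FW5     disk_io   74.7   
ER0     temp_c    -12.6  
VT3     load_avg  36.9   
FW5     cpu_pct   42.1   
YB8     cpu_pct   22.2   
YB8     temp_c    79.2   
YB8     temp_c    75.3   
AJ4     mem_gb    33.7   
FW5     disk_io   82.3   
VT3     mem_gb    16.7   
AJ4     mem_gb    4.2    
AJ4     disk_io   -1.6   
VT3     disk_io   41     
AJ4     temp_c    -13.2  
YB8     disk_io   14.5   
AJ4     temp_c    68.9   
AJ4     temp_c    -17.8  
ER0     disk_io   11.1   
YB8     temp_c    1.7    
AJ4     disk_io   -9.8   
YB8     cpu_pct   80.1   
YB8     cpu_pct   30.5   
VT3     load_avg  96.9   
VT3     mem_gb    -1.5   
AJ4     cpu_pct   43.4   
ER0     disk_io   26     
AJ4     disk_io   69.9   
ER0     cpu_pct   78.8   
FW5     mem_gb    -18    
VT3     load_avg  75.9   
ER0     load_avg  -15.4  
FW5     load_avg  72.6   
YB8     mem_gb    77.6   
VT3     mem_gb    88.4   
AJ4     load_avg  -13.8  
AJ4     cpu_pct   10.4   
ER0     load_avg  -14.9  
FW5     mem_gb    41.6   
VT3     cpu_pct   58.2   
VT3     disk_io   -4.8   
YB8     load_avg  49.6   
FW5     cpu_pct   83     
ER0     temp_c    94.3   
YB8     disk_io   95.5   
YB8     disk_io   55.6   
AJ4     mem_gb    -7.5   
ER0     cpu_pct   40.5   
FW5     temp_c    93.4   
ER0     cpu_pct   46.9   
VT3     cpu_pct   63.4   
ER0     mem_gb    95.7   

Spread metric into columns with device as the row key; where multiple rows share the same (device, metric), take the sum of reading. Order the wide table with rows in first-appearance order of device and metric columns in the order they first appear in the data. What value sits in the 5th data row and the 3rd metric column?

156.5

With rows in first-appearance order of device, row 5 is device=VT3. metric columns in first-appearance order: mem_gb, load_avg, cpu_pct, temp_c, disk_io; column 3 is cpu_pct.
Long rows with device=VT3, metric=cpu_pct: 34.9 + 58.2 + 63.4 = 156.5.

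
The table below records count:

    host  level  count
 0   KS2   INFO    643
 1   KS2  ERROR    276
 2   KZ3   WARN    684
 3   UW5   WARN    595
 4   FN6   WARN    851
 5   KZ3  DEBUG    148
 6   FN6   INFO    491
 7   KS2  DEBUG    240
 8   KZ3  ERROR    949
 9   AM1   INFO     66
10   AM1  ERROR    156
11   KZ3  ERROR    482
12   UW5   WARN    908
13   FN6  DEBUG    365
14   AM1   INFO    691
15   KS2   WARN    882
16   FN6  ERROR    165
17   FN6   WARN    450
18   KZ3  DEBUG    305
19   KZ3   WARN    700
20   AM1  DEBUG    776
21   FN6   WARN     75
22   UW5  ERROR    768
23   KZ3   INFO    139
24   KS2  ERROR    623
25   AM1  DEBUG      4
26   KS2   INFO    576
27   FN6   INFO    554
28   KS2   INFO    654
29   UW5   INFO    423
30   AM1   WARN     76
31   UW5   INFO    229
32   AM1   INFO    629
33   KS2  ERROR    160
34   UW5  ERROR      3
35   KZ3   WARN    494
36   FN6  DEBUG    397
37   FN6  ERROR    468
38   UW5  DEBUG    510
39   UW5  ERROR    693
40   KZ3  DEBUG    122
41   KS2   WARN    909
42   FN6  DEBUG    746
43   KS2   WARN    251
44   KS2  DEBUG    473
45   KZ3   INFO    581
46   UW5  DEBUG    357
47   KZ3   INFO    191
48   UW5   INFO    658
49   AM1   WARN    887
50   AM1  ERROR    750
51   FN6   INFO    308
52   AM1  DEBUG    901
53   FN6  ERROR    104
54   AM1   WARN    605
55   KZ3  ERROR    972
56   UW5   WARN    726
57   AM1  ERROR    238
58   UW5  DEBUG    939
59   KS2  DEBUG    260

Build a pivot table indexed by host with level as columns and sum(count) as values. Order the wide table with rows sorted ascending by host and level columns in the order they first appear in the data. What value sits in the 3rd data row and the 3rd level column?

With rows sorted ascending by host, row 3 is host=KS2. level columns in first-appearance order: INFO, ERROR, WARN, DEBUG; column 3 is WARN.
Long rows with host=KS2, level=WARN: 882 + 909 + 251 = 2042.

2042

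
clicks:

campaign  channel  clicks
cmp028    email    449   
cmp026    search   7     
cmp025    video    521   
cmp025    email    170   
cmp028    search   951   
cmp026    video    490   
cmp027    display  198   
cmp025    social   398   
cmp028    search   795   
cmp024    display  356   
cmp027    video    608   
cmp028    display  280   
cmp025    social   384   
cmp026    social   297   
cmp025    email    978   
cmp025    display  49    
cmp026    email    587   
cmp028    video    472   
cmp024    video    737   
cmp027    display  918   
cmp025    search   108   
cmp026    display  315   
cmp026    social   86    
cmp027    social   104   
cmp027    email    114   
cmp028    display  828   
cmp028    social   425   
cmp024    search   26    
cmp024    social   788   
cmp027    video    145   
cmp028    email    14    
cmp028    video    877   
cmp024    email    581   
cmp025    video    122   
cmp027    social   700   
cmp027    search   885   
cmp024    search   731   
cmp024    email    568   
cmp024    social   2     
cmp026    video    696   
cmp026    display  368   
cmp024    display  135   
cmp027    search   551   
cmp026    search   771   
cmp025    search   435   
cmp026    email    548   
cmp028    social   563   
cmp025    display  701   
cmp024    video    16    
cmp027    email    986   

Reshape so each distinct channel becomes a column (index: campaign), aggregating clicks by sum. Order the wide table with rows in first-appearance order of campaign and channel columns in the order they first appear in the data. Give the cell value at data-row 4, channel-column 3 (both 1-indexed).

With rows in first-appearance order of campaign, row 4 is campaign=cmp027. channel columns in first-appearance order: email, search, video, display, social; column 3 is video.
Long rows with campaign=cmp027, channel=video: 608 + 145 = 753.

753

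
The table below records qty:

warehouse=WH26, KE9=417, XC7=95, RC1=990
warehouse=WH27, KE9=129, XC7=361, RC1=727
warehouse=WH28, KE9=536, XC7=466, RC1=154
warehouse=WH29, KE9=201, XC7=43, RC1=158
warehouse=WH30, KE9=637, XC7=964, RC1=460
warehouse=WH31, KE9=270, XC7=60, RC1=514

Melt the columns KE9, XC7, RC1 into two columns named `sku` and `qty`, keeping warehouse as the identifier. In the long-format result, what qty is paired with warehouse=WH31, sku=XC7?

60

Unpivoting turns each (warehouse, wide-column) pair into one long row.
The wide cell at row WH31, column XC7 holds 60, so the long row (WH31, XC7) has qty=60.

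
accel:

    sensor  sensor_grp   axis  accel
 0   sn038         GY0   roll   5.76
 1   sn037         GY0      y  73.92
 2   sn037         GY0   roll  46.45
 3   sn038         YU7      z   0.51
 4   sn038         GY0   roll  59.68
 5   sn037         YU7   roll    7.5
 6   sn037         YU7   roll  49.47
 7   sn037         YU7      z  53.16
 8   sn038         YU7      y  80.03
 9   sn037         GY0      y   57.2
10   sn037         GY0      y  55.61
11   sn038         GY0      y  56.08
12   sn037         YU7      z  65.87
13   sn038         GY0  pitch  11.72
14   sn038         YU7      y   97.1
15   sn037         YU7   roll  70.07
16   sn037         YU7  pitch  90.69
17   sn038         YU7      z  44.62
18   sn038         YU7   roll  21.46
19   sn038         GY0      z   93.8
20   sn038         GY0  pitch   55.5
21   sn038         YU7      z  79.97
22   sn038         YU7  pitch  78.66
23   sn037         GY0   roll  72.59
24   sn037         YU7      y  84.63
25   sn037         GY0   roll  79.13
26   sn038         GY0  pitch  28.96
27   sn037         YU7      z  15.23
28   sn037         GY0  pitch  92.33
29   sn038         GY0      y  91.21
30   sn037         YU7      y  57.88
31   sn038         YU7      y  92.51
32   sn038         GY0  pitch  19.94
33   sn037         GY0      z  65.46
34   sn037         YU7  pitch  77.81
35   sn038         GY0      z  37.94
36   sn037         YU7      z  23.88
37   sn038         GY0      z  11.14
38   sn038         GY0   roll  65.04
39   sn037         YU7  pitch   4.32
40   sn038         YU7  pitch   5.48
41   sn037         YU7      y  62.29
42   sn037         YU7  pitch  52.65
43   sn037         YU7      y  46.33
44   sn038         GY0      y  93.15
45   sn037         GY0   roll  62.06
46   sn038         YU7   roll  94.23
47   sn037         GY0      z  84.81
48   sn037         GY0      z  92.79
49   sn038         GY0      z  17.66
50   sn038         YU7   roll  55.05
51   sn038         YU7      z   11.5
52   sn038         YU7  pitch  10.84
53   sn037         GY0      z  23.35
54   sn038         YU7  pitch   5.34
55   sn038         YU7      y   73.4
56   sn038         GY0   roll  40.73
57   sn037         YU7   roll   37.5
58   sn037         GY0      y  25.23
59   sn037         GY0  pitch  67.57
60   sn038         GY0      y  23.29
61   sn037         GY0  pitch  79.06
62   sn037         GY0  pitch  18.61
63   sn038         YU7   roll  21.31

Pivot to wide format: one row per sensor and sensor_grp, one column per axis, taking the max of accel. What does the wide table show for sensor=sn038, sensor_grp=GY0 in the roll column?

65.04

Rows with sensor=sn038, sensor_grp=GY0 and axis=roll: accel values are 5.76, 59.68, 65.04, 40.73.
max(5.76, 59.68, 65.04, 40.73) = 65.04.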